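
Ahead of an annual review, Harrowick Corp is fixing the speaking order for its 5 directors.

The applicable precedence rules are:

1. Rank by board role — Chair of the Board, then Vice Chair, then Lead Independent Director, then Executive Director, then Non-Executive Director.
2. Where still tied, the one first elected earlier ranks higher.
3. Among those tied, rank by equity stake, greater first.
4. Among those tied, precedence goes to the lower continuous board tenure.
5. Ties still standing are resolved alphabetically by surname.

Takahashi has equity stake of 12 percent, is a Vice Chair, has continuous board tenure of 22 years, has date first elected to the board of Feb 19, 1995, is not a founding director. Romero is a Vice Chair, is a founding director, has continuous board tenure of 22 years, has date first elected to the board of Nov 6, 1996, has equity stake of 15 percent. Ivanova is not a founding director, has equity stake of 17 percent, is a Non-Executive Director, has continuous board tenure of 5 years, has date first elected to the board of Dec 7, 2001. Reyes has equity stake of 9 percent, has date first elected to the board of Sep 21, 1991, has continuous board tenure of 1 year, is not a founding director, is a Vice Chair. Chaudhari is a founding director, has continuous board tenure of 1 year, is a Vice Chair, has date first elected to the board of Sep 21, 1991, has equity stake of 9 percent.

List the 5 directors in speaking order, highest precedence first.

By board role: Chaudhari, Reyes, Takahashi and Romero (Vice Chair); then Ivanova (Non-Executive Director).
Among Chaudhari, Reyes, Takahashi and Romero, by date first elected to the board (earlier first): Chaudhari and Reyes (Sep 21, 1991) before Takahashi (Feb 19, 1995) before Romero (Nov 6, 1996).
Chaudhari and Reyes both have equity stake 9 percent, so the next rule applies.
Chaudhari and Reyes both have continuous board tenure 1 year, so the next rule applies.
Among Chaudhari and Reyes, alphabetically by surname: Chaudhari before Reyes.
Full order: Chaudhari, Reyes, Takahashi, Romero, Ivanova.

Chaudhari, Reyes, Takahashi, Romero, Ivanova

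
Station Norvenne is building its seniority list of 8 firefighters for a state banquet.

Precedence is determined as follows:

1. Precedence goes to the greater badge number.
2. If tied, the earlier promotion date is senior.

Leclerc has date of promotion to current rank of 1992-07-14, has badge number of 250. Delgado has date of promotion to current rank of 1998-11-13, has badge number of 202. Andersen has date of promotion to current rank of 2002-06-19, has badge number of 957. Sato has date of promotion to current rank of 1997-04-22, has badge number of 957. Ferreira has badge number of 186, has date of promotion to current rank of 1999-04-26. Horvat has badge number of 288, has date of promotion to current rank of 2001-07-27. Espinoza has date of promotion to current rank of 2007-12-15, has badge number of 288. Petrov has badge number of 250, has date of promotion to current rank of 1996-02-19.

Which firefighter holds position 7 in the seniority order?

Delgado

By badge number (higher first): Sato and Andersen (both 957); then Horvat and Espinoza (both 288); then Leclerc and Petrov (both 250); then Delgado (202); then Ferreira (186).
Among Sato and Andersen, by date of promotion to current rank (earlier first): Sato (1997-04-22) before Andersen (2002-06-19).
Among Horvat and Espinoza, by date of promotion to current rank (earlier first): Horvat (2001-07-27) before Espinoza (2007-12-15).
Among Leclerc and Petrov, by date of promotion to current rank (earlier first): Leclerc (1992-07-14) before Petrov (1996-02-19).
Order: Sato, Andersen, Horvat, Espinoza, Leclerc, Petrov, Delgado, Ferreira.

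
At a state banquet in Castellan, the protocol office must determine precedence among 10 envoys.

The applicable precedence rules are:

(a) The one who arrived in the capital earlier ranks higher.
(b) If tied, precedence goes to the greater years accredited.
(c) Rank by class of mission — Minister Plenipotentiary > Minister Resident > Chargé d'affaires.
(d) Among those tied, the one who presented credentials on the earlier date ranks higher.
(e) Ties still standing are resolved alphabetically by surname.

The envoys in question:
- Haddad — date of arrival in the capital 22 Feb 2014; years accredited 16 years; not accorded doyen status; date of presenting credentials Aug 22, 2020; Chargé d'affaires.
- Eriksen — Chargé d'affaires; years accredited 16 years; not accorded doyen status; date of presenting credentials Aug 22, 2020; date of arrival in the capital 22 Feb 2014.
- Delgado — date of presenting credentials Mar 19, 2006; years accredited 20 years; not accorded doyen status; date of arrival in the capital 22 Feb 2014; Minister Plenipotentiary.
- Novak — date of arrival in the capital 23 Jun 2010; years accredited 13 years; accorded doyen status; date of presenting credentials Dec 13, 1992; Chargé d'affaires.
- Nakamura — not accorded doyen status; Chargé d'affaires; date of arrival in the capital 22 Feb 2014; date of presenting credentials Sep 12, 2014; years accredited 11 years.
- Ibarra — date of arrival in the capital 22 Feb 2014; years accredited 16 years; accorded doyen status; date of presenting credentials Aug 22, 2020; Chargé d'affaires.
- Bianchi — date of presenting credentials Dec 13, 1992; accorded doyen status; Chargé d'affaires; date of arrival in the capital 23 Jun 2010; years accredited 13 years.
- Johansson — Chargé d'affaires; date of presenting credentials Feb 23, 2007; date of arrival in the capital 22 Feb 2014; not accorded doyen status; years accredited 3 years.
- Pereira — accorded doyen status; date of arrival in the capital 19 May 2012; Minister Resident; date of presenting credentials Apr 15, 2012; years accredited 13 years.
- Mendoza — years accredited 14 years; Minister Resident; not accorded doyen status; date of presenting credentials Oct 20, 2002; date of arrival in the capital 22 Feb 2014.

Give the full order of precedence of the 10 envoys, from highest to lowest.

By date of arrival in the capital (earlier first): Bianchi and Novak (both 23 Jun 2010); then Pereira (19 May 2012); then Delgado, Eriksen, Haddad, Ibarra, Mendoza, Nakamura and Johansson (each 22 Feb 2014).
Bianchi and Novak both have years accredited 13 years, so the next rule applies.
Bianchi and Novak are each Chargé d'affaires, so the next rule applies.
Bianchi and Novak both have date of presenting credentials Dec 13, 1992, so the next rule applies.
Among Bianchi and Novak, alphabetically by surname: Bianchi before Novak.
Among Delgado, Eriksen, Haddad, Ibarra, Mendoza, Nakamura and Johansson, by years accredited (higher first): Delgado (20 years) before Eriksen, Haddad and Ibarra (16 years) before Mendoza (14 years) before Nakamura (11 years) before Johansson (3 years).
Eriksen, Haddad and Ibarra are each Chargé d'affaires, so the next rule applies.
Eriksen, Haddad and Ibarra all have date of presenting credentials Aug 22, 2020, so the next rule applies.
Among Eriksen, Haddad and Ibarra, alphabetically by surname: Eriksen before Haddad before Ibarra.
Full order: Bianchi, Novak, Pereira, Delgado, Eriksen, Haddad, Ibarra, Mendoza, Nakamura, Johansson.

Bianchi, Novak, Pereira, Delgado, Eriksen, Haddad, Ibarra, Mendoza, Nakamura, Johansson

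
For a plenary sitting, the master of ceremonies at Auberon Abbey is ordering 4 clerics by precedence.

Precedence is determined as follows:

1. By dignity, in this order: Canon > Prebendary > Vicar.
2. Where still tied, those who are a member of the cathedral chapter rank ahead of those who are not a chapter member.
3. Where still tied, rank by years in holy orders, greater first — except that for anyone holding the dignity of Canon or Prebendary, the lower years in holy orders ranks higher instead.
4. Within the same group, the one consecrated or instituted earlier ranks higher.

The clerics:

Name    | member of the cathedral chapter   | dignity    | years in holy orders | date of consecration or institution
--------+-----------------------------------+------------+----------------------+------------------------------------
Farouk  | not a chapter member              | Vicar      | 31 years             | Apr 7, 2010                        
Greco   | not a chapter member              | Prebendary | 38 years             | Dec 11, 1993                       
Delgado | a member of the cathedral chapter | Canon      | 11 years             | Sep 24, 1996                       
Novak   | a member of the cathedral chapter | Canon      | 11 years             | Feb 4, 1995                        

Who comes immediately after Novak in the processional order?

By dignity: Novak and Delgado (Canon); then Greco (Prebendary); then Farouk (Vicar).
Novak and Delgado are each a member of the cathedral chapter, so the next rule applies.
Novak and Delgado both have years in holy orders 11 years, so the next rule applies.
Among Novak and Delgado, by date of consecration or institution (earlier first): Novak (Feb 4, 1995) before Delgado (Sep 24, 1996).
Order: Novak, Delgado, Greco, Farouk.

Delgado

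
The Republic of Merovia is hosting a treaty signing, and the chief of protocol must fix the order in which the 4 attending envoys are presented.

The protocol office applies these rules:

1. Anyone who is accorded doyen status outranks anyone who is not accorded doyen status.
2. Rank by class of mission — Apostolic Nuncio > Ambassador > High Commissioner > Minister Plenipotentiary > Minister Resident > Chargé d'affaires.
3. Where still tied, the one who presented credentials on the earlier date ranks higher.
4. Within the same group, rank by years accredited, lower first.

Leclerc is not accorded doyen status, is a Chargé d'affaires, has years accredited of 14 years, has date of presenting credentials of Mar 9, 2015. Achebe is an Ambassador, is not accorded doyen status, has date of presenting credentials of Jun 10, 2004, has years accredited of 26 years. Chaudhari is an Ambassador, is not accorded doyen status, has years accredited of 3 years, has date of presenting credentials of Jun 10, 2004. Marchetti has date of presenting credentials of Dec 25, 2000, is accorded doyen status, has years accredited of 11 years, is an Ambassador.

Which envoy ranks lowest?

Leclerc

By the first rule: Marchetti (accorded doyen status); then Chaudhari, Achebe and Leclerc (each not accorded doyen status).
Among Chaudhari, Achebe and Leclerc, by class of mission: Chaudhari and Achebe (Ambassador) before Leclerc (Chargé d'affaires).
Chaudhari and Achebe both have date of presenting credentials Jun 10, 2004, so the next rule applies.
Among Chaudhari and Achebe, by years accredited (lower first): Chaudhari (3 years) before Achebe (26 years).
Order: Marchetti, Chaudhari, Achebe, Leclerc.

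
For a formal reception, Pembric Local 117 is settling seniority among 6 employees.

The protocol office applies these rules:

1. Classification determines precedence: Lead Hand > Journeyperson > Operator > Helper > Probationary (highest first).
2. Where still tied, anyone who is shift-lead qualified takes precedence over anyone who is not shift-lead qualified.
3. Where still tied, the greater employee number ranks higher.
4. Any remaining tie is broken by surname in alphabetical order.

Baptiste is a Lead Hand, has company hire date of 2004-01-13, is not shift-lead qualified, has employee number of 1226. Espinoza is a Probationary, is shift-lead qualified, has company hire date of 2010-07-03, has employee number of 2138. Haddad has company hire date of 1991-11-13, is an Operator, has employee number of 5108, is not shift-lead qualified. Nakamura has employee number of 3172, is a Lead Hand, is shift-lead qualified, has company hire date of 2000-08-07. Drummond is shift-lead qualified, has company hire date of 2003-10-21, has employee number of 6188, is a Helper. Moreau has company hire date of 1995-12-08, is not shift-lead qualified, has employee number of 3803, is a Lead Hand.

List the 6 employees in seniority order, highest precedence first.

Nakamura, Moreau, Baptiste, Haddad, Drummond, Espinoza

By classification: Nakamura, Moreau and Baptiste (Lead Hand); then Haddad (Operator); then Drummond (Helper); then Espinoza (Probationary).
Among Nakamura, Moreau and Baptiste, shift-lead qualified before not shift-lead qualified: Nakamura (shift-lead qualified) before Moreau and Baptiste (not shift-lead qualified).
Among Moreau and Baptiste, by employee number (higher first): Moreau (3803) before Baptiste (1226).
Full order: Nakamura, Moreau, Baptiste, Haddad, Drummond, Espinoza.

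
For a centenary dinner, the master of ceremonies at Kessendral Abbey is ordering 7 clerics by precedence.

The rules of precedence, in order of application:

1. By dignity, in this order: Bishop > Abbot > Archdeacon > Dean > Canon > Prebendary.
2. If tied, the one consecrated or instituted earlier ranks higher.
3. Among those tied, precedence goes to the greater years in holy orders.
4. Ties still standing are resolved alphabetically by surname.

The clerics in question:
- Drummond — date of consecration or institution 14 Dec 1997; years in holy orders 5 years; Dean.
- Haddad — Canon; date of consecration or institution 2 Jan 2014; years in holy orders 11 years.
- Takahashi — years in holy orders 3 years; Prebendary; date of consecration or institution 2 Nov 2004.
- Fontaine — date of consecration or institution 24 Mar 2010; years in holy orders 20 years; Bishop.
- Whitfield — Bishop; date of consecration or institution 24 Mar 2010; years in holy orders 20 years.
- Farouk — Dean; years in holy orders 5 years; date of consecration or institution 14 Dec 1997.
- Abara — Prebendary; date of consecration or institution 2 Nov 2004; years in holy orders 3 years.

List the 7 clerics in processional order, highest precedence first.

Fontaine, Whitfield, Drummond, Farouk, Haddad, Abara, Takahashi

By dignity: Fontaine and Whitfield (Bishop); then Drummond and Farouk (Dean); then Haddad (Canon); then Abara and Takahashi (Prebendary).
Fontaine and Whitfield both have date of consecration or institution 24 Mar 2010, so the next rule applies.
Fontaine and Whitfield both have years in holy orders 20 years, so the next rule applies.
Among Fontaine and Whitfield, alphabetically by surname: Fontaine before Whitfield.
Drummond and Farouk both have date of consecration or institution 14 Dec 1997, so the next rule applies.
Drummond and Farouk both have years in holy orders 5 years, so the next rule applies.
Among Drummond and Farouk, alphabetically by surname: Drummond before Farouk.
Abara and Takahashi both have date of consecration or institution 2 Nov 2004, so the next rule applies.
Abara and Takahashi both have years in holy orders 3 years, so the next rule applies.
Among Abara and Takahashi, alphabetically by surname: Abara before Takahashi.
Full order: Fontaine, Whitfield, Drummond, Farouk, Haddad, Abara, Takahashi.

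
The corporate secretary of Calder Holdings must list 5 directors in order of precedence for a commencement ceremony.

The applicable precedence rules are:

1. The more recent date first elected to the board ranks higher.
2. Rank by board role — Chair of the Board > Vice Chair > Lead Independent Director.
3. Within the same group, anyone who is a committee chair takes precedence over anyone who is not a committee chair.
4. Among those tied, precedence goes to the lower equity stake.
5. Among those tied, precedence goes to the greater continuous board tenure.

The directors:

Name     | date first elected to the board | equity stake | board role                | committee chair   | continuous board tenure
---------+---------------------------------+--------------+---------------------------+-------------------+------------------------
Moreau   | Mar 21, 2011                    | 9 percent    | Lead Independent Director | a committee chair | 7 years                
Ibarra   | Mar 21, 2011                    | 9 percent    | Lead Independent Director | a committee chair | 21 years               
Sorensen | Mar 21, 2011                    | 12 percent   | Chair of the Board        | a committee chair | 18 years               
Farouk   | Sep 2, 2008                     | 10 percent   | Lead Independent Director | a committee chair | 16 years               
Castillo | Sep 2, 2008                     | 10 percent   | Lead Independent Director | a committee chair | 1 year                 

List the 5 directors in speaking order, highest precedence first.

By date first elected to the board (later first): Sorensen, Ibarra and Moreau (each Mar 21, 2011); then Farouk and Castillo (both Sep 2, 2008).
Among Sorensen, Ibarra and Moreau, by board role: Sorensen (Chair of the Board) before Ibarra and Moreau (Lead Independent Director).
Ibarra and Moreau are each a committee chair, so the next rule applies.
Ibarra and Moreau both have equity stake 9 percent, so the next rule applies.
Among Ibarra and Moreau, by continuous board tenure (higher first): Ibarra (21 years) before Moreau (7 years).
Farouk and Castillo are each Lead Independent Director, so the next rule applies.
Farouk and Castillo are each a committee chair, so the next rule applies.
Farouk and Castillo both have equity stake 10 percent, so the next rule applies.
Among Farouk and Castillo, by continuous board tenure (higher first): Farouk (16 years) before Castillo (1 year).
Full order: Sorensen, Ibarra, Moreau, Farouk, Castillo.

Sorensen, Ibarra, Moreau, Farouk, Castillo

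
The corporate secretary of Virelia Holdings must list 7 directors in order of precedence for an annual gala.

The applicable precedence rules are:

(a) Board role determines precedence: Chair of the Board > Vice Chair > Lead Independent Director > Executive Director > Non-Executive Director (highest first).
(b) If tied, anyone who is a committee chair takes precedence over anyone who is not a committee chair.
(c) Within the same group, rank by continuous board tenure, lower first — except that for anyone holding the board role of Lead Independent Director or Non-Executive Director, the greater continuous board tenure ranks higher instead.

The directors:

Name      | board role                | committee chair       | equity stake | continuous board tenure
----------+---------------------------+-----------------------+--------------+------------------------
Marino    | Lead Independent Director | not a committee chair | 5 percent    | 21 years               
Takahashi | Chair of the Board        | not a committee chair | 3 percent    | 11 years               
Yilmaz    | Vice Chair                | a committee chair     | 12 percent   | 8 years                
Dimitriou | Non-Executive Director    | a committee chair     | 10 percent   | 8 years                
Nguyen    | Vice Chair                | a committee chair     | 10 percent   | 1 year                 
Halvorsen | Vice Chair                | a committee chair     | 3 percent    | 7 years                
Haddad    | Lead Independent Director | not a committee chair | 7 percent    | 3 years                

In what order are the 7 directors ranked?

By board role: Takahashi (Chair of the Board); then Nguyen, Halvorsen and Yilmaz (Vice Chair); then Marino and Haddad (Lead Independent Director); then Dimitriou (Non-Executive Director).
Nguyen, Halvorsen and Yilmaz are each a committee chair, so the next rule applies.
Among Nguyen, Halvorsen and Yilmaz, by continuous board tenure (lower first): Nguyen (1 year) before Halvorsen (7 years) before Yilmaz (8 years).
Marino and Haddad are each not a committee chair, so the next rule applies.
Among Marino and Haddad, by continuous board tenure (higher first) (reversed rule for this group): Marino (21 years) before Haddad (3 years).
Full order: Takahashi, Nguyen, Halvorsen, Yilmaz, Marino, Haddad, Dimitriou.

Takahashi, Nguyen, Halvorsen, Yilmaz, Marino, Haddad, Dimitriou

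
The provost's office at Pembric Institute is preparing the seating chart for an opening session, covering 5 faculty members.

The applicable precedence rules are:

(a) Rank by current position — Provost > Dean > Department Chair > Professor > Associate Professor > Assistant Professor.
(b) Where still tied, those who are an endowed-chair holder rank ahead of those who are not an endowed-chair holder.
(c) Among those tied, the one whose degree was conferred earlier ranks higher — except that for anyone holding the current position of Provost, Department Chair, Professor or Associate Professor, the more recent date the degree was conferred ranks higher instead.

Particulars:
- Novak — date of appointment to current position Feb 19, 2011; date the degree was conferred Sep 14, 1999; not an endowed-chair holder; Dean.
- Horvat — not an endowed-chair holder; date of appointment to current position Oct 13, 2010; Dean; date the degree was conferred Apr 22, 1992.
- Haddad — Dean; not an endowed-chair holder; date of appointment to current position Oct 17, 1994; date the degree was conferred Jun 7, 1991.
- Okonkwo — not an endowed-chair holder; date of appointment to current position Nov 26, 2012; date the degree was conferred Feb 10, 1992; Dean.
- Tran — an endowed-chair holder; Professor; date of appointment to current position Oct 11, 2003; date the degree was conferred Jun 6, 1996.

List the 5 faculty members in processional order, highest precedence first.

By current position: Haddad, Okonkwo, Horvat and Novak (Dean); then Tran (Professor).
Haddad, Okonkwo, Horvat and Novak are each not an endowed-chair holder, so the next rule applies.
Among Haddad, Okonkwo, Horvat and Novak, by date the degree was conferred (earlier first): Haddad (Jun 7, 1991) before Okonkwo (Feb 10, 1992) before Horvat (Apr 22, 1992) before Novak (Sep 14, 1999).
Full order: Haddad, Okonkwo, Horvat, Novak, Tran.

Haddad, Okonkwo, Horvat, Novak, Tran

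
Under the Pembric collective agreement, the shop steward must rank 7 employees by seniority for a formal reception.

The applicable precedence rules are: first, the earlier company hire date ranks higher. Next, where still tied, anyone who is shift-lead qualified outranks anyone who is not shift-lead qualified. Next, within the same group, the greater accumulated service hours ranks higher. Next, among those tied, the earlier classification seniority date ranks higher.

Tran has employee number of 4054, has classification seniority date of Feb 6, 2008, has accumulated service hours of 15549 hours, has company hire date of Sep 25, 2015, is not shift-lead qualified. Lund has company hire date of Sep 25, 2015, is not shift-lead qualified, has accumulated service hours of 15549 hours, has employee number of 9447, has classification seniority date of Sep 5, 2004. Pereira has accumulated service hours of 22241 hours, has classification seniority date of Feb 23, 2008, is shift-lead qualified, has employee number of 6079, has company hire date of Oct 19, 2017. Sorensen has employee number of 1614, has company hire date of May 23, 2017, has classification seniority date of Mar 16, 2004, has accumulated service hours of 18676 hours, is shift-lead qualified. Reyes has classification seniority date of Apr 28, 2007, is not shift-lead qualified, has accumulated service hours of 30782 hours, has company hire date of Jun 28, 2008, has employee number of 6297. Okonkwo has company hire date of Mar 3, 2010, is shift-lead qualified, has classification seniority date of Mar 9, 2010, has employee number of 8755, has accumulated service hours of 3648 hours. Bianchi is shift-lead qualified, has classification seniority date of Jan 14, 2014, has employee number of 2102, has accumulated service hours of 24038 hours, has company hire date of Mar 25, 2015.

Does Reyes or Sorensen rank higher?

By company hire date (earlier first): Reyes (Jun 28, 2008); then Okonkwo (Mar 3, 2010); then Bianchi (Mar 25, 2015); then Lund and Tran (both Sep 25, 2015); then Sorensen (May 23, 2017); then Pereira (Oct 19, 2017).
Lund and Tran are each not shift-lead qualified, so the next rule applies.
Lund and Tran both have accumulated service hours 15549 hours, so the next rule applies.
Among Lund and Tran, by classification seniority date (earlier first): Lund (Sep 5, 2004) before Tran (Feb 6, 2008).
So Reyes takes precedence.

Reyes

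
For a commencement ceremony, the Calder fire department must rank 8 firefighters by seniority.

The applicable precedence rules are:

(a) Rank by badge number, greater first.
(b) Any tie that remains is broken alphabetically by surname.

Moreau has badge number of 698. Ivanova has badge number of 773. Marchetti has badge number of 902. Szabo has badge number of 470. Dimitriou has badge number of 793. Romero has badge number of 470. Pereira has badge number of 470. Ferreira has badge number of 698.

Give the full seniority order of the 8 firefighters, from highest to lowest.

Marchetti, Dimitriou, Ivanova, Ferreira, Moreau, Pereira, Romero, Szabo

By badge number (higher first): Marchetti (902); then Dimitriou (793); then Ivanova (773); then Ferreira and Moreau (both 698); then Pereira, Romero and Szabo (each 470).
Among Ferreira and Moreau, alphabetically by surname: Ferreira before Moreau.
Among Pereira, Romero and Szabo, alphabetically by surname: Pereira before Romero before Szabo.
Full order: Marchetti, Dimitriou, Ivanova, Ferreira, Moreau, Pereira, Romero, Szabo.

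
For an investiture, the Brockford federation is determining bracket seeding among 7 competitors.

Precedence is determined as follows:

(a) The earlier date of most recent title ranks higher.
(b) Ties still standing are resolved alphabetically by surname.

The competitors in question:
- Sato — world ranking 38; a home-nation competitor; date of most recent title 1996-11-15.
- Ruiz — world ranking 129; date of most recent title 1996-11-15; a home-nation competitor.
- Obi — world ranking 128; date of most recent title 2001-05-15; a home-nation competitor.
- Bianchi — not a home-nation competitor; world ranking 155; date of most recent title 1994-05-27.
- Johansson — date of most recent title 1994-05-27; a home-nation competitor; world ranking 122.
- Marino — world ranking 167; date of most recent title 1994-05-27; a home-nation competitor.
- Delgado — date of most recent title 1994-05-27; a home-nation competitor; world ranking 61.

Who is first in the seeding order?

Bianchi

By date of most recent title (earlier first): Bianchi, Delgado, Johansson and Marino (each 1994-05-27); then Ruiz and Sato (both 1996-11-15); then Obi (2001-05-15).
Among Bianchi, Delgado, Johansson and Marino, alphabetically by surname: Bianchi before Delgado before Johansson before Marino.
Among Ruiz and Sato, alphabetically by surname: Ruiz before Sato.
Order: Bianchi, Delgado, Johansson, Marino, Ruiz, Sato, Obi.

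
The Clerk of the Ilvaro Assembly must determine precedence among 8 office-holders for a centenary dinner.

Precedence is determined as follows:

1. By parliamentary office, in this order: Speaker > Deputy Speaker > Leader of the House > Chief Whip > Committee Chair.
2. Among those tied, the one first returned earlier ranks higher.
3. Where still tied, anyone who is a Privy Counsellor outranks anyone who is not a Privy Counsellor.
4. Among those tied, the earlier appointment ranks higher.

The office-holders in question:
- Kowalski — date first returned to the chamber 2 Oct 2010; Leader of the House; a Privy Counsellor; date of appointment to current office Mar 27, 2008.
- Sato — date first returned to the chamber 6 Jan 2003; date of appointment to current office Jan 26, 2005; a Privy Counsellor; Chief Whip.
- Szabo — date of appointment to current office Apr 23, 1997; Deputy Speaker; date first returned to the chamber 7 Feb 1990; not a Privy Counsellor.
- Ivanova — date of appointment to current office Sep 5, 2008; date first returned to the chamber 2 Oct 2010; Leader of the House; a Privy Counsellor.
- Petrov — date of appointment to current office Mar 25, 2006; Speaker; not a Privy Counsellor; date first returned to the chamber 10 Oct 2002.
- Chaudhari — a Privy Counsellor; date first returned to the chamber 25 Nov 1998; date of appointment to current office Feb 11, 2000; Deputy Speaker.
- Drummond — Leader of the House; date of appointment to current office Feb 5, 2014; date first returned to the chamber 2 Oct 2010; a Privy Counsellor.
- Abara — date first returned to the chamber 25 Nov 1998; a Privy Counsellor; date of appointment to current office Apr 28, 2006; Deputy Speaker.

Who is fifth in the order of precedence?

By parliamentary office: Petrov (Speaker); then Szabo, Chaudhari and Abara (Deputy Speaker); then Kowalski, Ivanova and Drummond (Leader of the House); then Sato (Chief Whip).
Among Szabo, Chaudhari and Abara, by date first returned to the chamber (earlier first): Szabo (7 Feb 1990) before Chaudhari and Abara (25 Nov 1998).
Chaudhari and Abara are each a Privy Counsellor, so the next rule applies.
Among Chaudhari and Abara, by date of appointment to current office (earlier first): Chaudhari (Feb 11, 2000) before Abara (Apr 28, 2006).
Kowalski, Ivanova and Drummond all have date first returned to the chamber 2 Oct 2010, so the next rule applies.
Kowalski, Ivanova and Drummond are each a Privy Counsellor, so the next rule applies.
Among Kowalski, Ivanova and Drummond, by date of appointment to current office (earlier first): Kowalski (Mar 27, 2008) before Ivanova (Sep 5, 2008) before Drummond (Feb 5, 2014).
Order: Petrov, Szabo, Chaudhari, Abara, Kowalski, Ivanova, Drummond, Sato.

Kowalski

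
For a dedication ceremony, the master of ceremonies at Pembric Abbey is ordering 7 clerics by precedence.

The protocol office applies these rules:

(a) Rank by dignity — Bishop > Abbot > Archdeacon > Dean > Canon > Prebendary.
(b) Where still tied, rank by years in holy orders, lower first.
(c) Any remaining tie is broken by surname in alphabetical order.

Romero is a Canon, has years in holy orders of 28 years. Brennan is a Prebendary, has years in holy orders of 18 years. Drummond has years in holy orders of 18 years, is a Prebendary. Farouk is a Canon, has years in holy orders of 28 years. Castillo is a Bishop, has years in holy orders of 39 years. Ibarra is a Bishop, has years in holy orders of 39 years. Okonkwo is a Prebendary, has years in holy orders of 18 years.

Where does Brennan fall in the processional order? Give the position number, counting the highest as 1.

5

By dignity: Castillo and Ibarra (Bishop); then Farouk and Romero (Canon); then Brennan, Drummond and Okonkwo (Prebendary).
Castillo and Ibarra both have years in holy orders 39 years, so the next rule applies.
Among Castillo and Ibarra, alphabetically by surname: Castillo before Ibarra.
Farouk and Romero both have years in holy orders 28 years, so the next rule applies.
Among Farouk and Romero, alphabetically by surname: Farouk before Romero.
Brennan, Drummond and Okonkwo all have years in holy orders 18 years, so the next rule applies.
Among Brennan, Drummond and Okonkwo, alphabetically by surname: Brennan before Drummond before Okonkwo.
Order: Castillo, Ibarra, Farouk, Romero, Brennan, Drummond, Okonkwo. So position 5.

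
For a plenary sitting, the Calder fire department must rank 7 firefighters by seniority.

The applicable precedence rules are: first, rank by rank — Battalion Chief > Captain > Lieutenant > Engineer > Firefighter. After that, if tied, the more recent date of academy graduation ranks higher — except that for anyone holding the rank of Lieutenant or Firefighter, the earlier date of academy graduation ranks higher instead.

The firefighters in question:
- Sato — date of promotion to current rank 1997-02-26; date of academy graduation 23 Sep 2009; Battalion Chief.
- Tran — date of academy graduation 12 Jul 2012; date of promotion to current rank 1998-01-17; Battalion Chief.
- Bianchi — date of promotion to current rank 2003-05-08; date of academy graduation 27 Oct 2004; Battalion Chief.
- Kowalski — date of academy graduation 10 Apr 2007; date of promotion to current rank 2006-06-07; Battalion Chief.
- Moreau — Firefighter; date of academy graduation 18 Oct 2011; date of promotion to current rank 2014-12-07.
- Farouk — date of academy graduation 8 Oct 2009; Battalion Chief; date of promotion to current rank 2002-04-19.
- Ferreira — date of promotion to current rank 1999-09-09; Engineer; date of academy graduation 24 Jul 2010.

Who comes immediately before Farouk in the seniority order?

Tran

By rank: Tran, Farouk, Sato, Kowalski and Bianchi (Battalion Chief); then Ferreira (Engineer); then Moreau (Firefighter).
Among Tran, Farouk, Sato, Kowalski and Bianchi, by date of academy graduation (later first): Tran (12 Jul 2012) before Farouk (8 Oct 2009) before Sato (23 Sep 2009) before Kowalski (10 Apr 2007) before Bianchi (27 Oct 2004).
Order: Tran, Farouk, Sato, Kowalski, Bianchi, Ferreira, Moreau.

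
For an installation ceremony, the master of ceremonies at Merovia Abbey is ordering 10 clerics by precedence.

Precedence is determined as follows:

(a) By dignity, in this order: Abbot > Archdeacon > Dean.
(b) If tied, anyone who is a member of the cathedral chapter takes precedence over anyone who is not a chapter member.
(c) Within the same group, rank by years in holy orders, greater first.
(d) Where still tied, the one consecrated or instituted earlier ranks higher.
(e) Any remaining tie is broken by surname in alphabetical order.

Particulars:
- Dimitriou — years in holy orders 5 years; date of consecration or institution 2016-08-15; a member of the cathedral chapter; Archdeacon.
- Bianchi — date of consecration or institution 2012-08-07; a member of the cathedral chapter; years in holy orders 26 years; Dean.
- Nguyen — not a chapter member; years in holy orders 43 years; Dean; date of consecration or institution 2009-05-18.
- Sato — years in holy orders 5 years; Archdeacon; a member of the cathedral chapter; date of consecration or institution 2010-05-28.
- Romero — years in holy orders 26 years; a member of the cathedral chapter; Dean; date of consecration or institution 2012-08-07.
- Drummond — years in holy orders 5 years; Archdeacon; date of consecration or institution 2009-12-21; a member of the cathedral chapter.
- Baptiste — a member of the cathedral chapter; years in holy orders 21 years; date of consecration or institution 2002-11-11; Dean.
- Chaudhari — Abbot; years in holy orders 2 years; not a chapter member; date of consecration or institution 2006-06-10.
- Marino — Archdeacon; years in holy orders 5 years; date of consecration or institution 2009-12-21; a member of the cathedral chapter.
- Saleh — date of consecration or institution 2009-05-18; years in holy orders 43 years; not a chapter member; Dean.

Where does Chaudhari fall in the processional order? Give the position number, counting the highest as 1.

By dignity: Chaudhari (Abbot); then Drummond, Marino, Sato and Dimitriou (Archdeacon); then Bianchi, Romero, Baptiste, Nguyen and Saleh (Dean).
Drummond, Marino, Sato and Dimitriou are each a member of the cathedral chapter, so the next rule applies.
Drummond, Marino, Sato and Dimitriou all have years in holy orders 5 years, so the next rule applies.
Among Drummond, Marino, Sato and Dimitriou, by date of consecration or institution (earlier first): Drummond and Marino (2009-12-21) before Sato (2010-05-28) before Dimitriou (2016-08-15).
Among Drummond and Marino, alphabetically by surname: Drummond before Marino.
Among Bianchi, Romero, Baptiste, Nguyen and Saleh, a member of the cathedral chapter before not a chapter member: Bianchi, Romero and Baptiste (a member of the cathedral chapter) before Nguyen and Saleh (not a chapter member).
Among Bianchi, Romero and Baptiste, by years in holy orders (higher first): Bianchi and Romero (26 years) before Baptiste (21 years).
Bianchi and Romero both have date of consecration or institution 2012-08-07, so the next rule applies.
Among Bianchi and Romero, alphabetically by surname: Bianchi before Romero.
Nguyen and Saleh both have years in holy orders 43 years, so the next rule applies.
Nguyen and Saleh both have date of consecration or institution 2009-05-18, so the next rule applies.
Among Nguyen and Saleh, alphabetically by surname: Nguyen before Saleh.
Order: Chaudhari, Drummond, Marino, Sato, Dimitriou, Bianchi, Romero, Baptiste, Nguyen, Saleh. So position 1.

1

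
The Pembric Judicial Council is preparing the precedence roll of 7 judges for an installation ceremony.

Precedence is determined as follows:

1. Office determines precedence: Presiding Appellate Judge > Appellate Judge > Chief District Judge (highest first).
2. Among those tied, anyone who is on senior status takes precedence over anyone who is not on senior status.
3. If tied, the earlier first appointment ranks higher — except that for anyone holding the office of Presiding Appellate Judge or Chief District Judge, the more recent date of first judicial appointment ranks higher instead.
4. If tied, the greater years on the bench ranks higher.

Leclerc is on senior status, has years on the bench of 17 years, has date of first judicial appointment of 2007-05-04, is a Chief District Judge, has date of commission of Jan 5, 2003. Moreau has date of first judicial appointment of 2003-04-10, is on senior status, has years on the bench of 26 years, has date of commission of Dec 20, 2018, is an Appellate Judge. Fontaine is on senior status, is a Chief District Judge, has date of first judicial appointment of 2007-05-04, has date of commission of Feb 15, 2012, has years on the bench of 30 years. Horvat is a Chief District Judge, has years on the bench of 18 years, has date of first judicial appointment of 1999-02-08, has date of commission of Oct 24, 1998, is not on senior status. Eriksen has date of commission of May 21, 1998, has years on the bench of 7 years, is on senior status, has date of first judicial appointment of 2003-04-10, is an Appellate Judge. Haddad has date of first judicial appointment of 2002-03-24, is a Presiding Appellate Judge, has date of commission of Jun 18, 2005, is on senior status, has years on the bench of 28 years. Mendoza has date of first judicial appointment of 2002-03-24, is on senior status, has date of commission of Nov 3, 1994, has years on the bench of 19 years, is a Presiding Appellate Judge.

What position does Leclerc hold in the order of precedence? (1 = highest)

By office: Haddad and Mendoza (Presiding Appellate Judge); then Moreau and Eriksen (Appellate Judge); then Fontaine, Leclerc and Horvat (Chief District Judge).
Haddad and Mendoza are each on senior status, so the next rule applies.
Haddad and Mendoza both have date of first judicial appointment 2002-03-24, so the next rule applies.
Among Haddad and Mendoza, by years on the bench (higher first): Haddad (28 years) before Mendoza (19 years).
Moreau and Eriksen are each on senior status, so the next rule applies.
Moreau and Eriksen both have date of first judicial appointment 2003-04-10, so the next rule applies.
Among Moreau and Eriksen, by years on the bench (higher first): Moreau (26 years) before Eriksen (7 years).
Among Fontaine, Leclerc and Horvat, on senior status before not on senior status: Fontaine and Leclerc (on senior status) before Horvat (not on senior status).
Fontaine and Leclerc both have date of first judicial appointment 2007-05-04, so the next rule applies.
Among Fontaine and Leclerc, by years on the bench (higher first): Fontaine (30 years) before Leclerc (17 years).
Order: Haddad, Mendoza, Moreau, Eriksen, Fontaine, Leclerc, Horvat. So position 6.

6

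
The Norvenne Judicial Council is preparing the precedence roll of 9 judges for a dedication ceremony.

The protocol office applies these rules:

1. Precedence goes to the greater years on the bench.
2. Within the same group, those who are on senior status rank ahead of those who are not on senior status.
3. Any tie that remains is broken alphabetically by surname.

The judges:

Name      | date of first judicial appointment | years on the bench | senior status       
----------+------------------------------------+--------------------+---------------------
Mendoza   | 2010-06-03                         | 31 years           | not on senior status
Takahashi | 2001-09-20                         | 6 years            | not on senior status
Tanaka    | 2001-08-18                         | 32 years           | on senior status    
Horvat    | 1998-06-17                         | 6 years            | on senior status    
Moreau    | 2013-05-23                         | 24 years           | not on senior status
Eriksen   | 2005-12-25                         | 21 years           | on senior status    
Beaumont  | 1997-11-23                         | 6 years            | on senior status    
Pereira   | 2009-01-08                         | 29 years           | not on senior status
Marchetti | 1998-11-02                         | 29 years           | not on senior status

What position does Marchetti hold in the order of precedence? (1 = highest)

By years on the bench (higher first): Tanaka (32 years); then Mendoza (31 years); then Marchetti and Pereira (both 29 years); then Moreau (24 years); then Eriksen (21 years); then Beaumont, Horvat and Takahashi (each 6 years).
Marchetti and Pereira are each not on senior status, so the next rule applies.
Among Marchetti and Pereira, alphabetically by surname: Marchetti before Pereira.
Among Beaumont, Horvat and Takahashi, on senior status before not on senior status: Beaumont and Horvat (on senior status) before Takahashi (not on senior status).
Among Beaumont and Horvat, alphabetically by surname: Beaumont before Horvat.
Order: Tanaka, Mendoza, Marchetti, Pereira, Moreau, Eriksen, Beaumont, Horvat, Takahashi. So position 3.

3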